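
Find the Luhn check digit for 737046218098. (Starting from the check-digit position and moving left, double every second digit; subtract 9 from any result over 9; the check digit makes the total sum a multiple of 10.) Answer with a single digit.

Partial digits right→left: 8 9 0 8 1 2 6 4 0 7 3 7
Double every second digit counting from the check-digit position (so the 1st, 3rd, 5th, ... of the partial from the right).
  doubled (with −9 where >9): 7 0 2 3 0 6 → sum 18
  kept as-is: 9 8 2 4 7 7 → sum 37
Total = 18 + 37 = 55.
Check digit = (10 − (55 mod 10)) mod 10 = 5.

5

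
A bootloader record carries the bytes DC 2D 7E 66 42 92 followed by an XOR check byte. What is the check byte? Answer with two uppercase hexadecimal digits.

39

XOR the bytes together:
  start with 0xDC
  0xDC ⊕ 0x2D = 0xF1
  0xF1 ⊕ 0x7E = 0x8F
  0x8F ⊕ 0x66 = 0xE9
  0xE9 ⊕ 0x42 = 0xAB
  0xAB ⊕ 0x92 = 0x39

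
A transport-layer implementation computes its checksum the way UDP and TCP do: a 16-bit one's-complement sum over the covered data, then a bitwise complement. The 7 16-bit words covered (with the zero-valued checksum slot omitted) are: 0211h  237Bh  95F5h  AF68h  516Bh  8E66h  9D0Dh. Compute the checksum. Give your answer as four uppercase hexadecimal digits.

1836

One's-complement addition (fold any carry out of bit 15 back into bit 0):
  0x0211 + 0x237B = 0x0258C
  0x258C + 0x95F5 = 0x0BB81
  0xBB81 + 0xAF68 = 0x16AE9 → wrap carry → 0x6AEA
  0x6AEA + 0x516B = 0x0BC55
  0xBC55 + 0x8E66 = 0x14ABB → wrap carry → 0x4ABC
  0x4ABC + 0x9D0D = 0x0E7C9
One's-complement sum = 0xE7C9.
Checksum = ~0xE7C9 & 0xFFFF = 0x1836.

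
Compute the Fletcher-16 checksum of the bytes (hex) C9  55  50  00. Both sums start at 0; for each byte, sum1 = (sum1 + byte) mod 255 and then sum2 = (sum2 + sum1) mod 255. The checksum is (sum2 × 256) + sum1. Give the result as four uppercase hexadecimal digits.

C76F

Running sums (mod 255):
  after byte 0 (C9): sum1=201, sum2=201
  after byte 1 (55): sum1=31, sum2=232
  after byte 2 (50): sum1=111, sum2=88
  after byte 3 (00): sum1=111, sum2=199
Checksum = sum2·256 + sum1 = 199·256 + 111 = 51055 = 0xC76F.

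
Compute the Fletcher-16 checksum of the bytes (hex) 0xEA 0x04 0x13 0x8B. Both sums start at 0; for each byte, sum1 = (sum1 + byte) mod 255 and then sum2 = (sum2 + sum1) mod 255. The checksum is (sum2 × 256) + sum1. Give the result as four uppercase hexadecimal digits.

Running sums (mod 255):
  after byte 0 (0xEA): sum1=234, sum2=234
  after byte 1 (0x04): sum1=238, sum2=217
  after byte 2 (0x13): sum1=2, sum2=219
  after byte 3 (0x8B): sum1=141, sum2=105
Checksum = sum2·256 + sum1 = 105·256 + 141 = 27021 = 0x698D.

698D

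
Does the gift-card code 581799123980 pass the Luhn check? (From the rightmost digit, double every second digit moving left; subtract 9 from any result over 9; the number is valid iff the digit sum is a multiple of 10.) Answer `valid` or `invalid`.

invalid

From the right, keep odd positions and double even positions (subtract 9 from any doubled value over 9):
  doubled (positions 2,4,...): 7 6 2 9 2 1 → sum 27
  kept (positions 1,3,...): 0 9 2 9 7 8 → sum 35
Total = 62.
62 mod 10 = 2, so the number is invalid.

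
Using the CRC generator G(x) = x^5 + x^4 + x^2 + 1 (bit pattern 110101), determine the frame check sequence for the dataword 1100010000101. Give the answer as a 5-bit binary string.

00100

Append 5 zeros: 110001000010100000. Divide by 110101 (XOR where the leading bit is 1):
  pos 0: 110001 XOR 110101 = 000100
  pos 3: 100000 XOR 110101 = 010101
  pos 4: 101010 XOR 110101 = 011111
  pos 5: 111111 XOR 110101 = 001010
  pos 7: 101001 XOR 110101 = 011100
  pos 8: 111000 XOR 110101 = 001101
  pos 10: 110100 XOR 110101 = 000001
Remainder (last 5 bits) = 00100. This is the CRC / FCS.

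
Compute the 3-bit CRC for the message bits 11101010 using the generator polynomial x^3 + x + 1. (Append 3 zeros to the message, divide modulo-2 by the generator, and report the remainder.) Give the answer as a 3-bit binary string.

110

Append 3 zeros: 11101010000. Divide by 1011 (XOR where the leading bit is 1):
  pos 0: 1110 XOR 1011 = 0101
  pos 1: 1011 XOR 1011 = 0000
  pos 6: 1000 XOR 1011 = 0011
Remainder (last 3 bits) = 110. This is the CRC / FCS.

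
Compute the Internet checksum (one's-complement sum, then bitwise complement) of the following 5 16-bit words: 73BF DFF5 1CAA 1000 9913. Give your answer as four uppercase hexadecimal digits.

One's-complement addition (fold any carry out of bit 15 back into bit 0):
  0x73BF + 0xDFF5 = 0x153B4 → wrap carry → 0x53B5
  0x53B5 + 0x1CAA = 0x0705F
  0x705F + 0x1000 = 0x0805F
  0x805F + 0x9913 = 0x11972 → wrap carry → 0x1973
One's-complement sum = 0x1973.
Checksum = ~0x1973 & 0xFFFF = 0xE68C.

E68C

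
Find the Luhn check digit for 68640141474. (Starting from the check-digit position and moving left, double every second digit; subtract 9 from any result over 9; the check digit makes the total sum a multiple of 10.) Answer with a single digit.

9

Partial digits right→left: 4 7 4 1 4 1 0 4 6 8 6
Double every second digit counting from the check-digit position (so the 1st, 3rd, 5th, ... of the partial from the right).
  doubled (with −9 where >9): 8 8 8 0 3 3 → sum 30
  kept as-is: 7 1 1 4 8 → sum 21
Total = 30 + 21 = 51.
Check digit = (10 − (51 mod 10)) mod 10 = 9.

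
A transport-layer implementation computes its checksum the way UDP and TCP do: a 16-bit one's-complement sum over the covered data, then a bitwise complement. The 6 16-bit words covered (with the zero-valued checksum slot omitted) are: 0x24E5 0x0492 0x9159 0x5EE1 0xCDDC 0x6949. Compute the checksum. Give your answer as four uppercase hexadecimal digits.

One's-complement addition (fold any carry out of bit 15 back into bit 0):
  0x24E5 + 0x0492 = 0x02977
  0x2977 + 0x9159 = 0x0BAD0
  0xBAD0 + 0x5EE1 = 0x119B1 → wrap carry → 0x19B2
  0x19B2 + 0xCDDC = 0x0E78E
  0xE78E + 0x6949 = 0x150D7 → wrap carry → 0x50D8
One's-complement sum = 0x50D8.
Checksum = ~0x50D8 & 0xFFFF = 0xAF27.

AF27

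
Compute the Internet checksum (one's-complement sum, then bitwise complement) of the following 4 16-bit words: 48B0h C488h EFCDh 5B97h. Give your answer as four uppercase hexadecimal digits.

One's-complement addition (fold any carry out of bit 15 back into bit 0):
  0x48B0 + 0xC488 = 0x10D38 → wrap carry → 0x0D39
  0x0D39 + 0xEFCD = 0x0FD06
  0xFD06 + 0x5B97 = 0x1589D → wrap carry → 0x589E
One's-complement sum = 0x589E.
Checksum = ~0x589E & 0xFFFF = 0xA761.

A761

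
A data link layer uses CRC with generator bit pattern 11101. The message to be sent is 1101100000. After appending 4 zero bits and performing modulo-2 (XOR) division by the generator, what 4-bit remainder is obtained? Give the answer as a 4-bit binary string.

0101

Append 4 zeros: 11011000000000. Divide by 11101 (XOR where the leading bit is 1):
  pos 0: 11011 XOR 11101 = 00110
  pos 2: 11000 XOR 11101 = 00101
  pos 4: 10100 XOR 11101 = 01001
  pos 5: 10010 XOR 11101 = 01111
  pos 6: 11110 XOR 11101 = 00011
  pos 9: 11000 XOR 11101 = 00101
Remainder (last 4 bits) = 0101. This is the CRC / FCS.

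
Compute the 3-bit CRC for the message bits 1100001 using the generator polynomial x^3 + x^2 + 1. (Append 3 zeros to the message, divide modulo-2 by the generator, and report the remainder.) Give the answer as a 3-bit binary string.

Append 3 zeros: 1100001000. Divide by 1101 (XOR where the leading bit is 1):
  pos 0: 1100 XOR 1101 = 0001
  pos 3: 1001 XOR 1101 = 0100
  pos 4: 1000 XOR 1101 = 0101
  pos 5: 1010 XOR 1101 = 0111
  pos 6: 1110 XOR 1101 = 0011
Remainder (last 3 bits) = 011. This is the CRC / FCS.

011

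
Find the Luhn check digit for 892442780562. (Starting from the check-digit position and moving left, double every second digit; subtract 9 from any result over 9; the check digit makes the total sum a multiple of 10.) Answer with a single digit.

Partial digits right→left: 2 6 5 0 8 7 2 4 4 2 9 8
Double every second digit counting from the check-digit position (so the 1st, 3rd, 5th, ... of the partial from the right).
  doubled (with −9 where >9): 4 1 7 4 8 9 → sum 33
  kept as-is: 6 0 7 4 2 8 → sum 27
Total = 33 + 27 = 60.
Check digit = (10 − (60 mod 10)) mod 10 = 0.

0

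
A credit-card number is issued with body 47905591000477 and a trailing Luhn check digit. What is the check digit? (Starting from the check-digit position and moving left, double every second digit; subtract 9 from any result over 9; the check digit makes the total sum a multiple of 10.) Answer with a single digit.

5

Partial digits right→left: 7 7 4 0 0 0 1 9 5 5 0 9 7 4
Double every second digit counting from the check-digit position (so the 1st, 3rd, 5th, ... of the partial from the right).
  doubled (with −9 where >9): 5 8 0 2 1 0 5 → sum 21
  kept as-is: 7 0 0 9 5 9 4 → sum 34
Total = 21 + 34 = 55.
Check digit = (10 − (55 mod 10)) mod 10 = 5.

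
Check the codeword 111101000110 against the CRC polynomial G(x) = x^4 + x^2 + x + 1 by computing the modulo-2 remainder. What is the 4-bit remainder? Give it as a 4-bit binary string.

Modulo-2 division of 111101000110 by 10111:
  pos 0: 11110 XOR 10111 = 01001
  pos 1: 10011 XOR 10111 = 00100
  pos 3: 10000 XOR 10111 = 00111
  pos 5: 11101 XOR 10111 = 01010
  pos 6: 10101 XOR 10111 = 00010
Remainder = 0100 (nonzero — an error is detected).

0100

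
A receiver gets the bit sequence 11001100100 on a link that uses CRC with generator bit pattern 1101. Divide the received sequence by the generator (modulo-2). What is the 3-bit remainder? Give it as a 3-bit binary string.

000

Modulo-2 division of 11001100100 by 1101:
  pos 0: 1100 XOR 1101 = 0001
  pos 3: 1110 XOR 1101 = 0011
  pos 5: 1101 XOR 1101 = 0000
Remainder = 000 (zero — the frame passes the CRC check).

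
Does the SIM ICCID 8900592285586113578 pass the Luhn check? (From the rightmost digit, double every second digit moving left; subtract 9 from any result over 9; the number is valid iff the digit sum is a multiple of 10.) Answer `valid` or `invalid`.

From the right, keep odd positions and double even positions (subtract 9 from any doubled value over 9):
  doubled (positions 2,4,...): 5 6 2 7 1 4 9 0 9 → sum 43
  kept (positions 1,3,...): 8 5 1 6 5 8 2 5 0 8 → sum 48
Total = 91.
91 mod 10 = 1, so the number is invalid.

invalid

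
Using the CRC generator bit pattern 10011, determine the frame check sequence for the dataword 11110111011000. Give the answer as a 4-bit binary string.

Append 4 zeros: 111101110110000000. Divide by 10011 (XOR where the leading bit is 1):
  pos 0: 11110 XOR 10011 = 01101
  pos 1: 11011 XOR 10011 = 01000
  pos 2: 10001 XOR 10011 = 00010
  pos 5: 10101 XOR 10011 = 00110
  pos 7: 11010 XOR 10011 = 01001
  pos 8: 10010 XOR 10011 = 00001
  pos 12: 10000 XOR 10011 = 00011
Remainder (last 4 bits) = 0110. This is the CRC / FCS.

0110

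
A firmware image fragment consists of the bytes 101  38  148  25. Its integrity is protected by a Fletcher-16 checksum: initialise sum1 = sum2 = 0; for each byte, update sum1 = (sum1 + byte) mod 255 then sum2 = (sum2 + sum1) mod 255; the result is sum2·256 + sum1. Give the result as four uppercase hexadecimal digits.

4A39

Running sums (mod 255):
  after byte 0 (101): sum1=101, sum2=101
  after byte 1 (38): sum1=139, sum2=240
  after byte 2 (148): sum1=32, sum2=17
  after byte 3 (25): sum1=57, sum2=74
Checksum = sum2·256 + sum1 = 74·256 + 57 = 19001 = 0x4A39.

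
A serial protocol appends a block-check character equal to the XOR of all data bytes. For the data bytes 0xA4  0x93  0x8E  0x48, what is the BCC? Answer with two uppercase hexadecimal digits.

XOR the bytes together:
  start with 0xA4
  0xA4 ⊕ 0x93 = 0x37
  0x37 ⊕ 0x8E = 0xB9
  0xB9 ⊕ 0x48 = 0xF1

F1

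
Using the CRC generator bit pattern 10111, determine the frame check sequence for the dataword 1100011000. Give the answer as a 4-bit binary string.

0110

Append 4 zeros: 11000110000000. Divide by 10111 (XOR where the leading bit is 1):
  pos 0: 11000 XOR 10111 = 01111
  pos 1: 11111 XOR 10111 = 01000
  pos 2: 10001 XOR 10111 = 00110
  pos 4: 11000 XOR 10111 = 01111
  pos 5: 11110 XOR 10111 = 01001
  pos 6: 10010 XOR 10111 = 00101
  pos 8: 10100 XOR 10111 = 00011
Remainder (last 4 bits) = 0110. This is the CRC / FCS.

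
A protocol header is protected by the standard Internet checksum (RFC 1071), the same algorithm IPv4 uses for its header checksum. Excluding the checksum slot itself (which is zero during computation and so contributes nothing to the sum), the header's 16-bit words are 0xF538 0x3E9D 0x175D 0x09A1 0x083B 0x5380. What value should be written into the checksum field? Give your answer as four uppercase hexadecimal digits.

4F70

One's-complement addition (fold any carry out of bit 15 back into bit 0):
  0xF538 + 0x3E9D = 0x133D5 → wrap carry → 0x33D6
  0x33D6 + 0x175D = 0x04B33
  0x4B33 + 0x09A1 = 0x054D4
  0x54D4 + 0x083B = 0x05D0F
  0x5D0F + 0x5380 = 0x0B08F
One's-complement sum = 0xB08F.
Checksum = ~0xB08F & 0xFFFF = 0x4F70.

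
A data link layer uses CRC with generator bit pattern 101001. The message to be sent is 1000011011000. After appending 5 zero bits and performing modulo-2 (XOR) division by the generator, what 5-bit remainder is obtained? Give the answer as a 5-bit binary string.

01110

Append 5 zeros: 100001101100000000. Divide by 101001 (XOR where the leading bit is 1):
  pos 0: 100001 XOR 101001 = 001000
  pos 2: 100010 XOR 101001 = 001011
  pos 4: 101111 XOR 101001 = 000110
  pos 7: 110000 XOR 101001 = 011001
  pos 8: 110010 XOR 101001 = 011011
  pos 9: 110110 XOR 101001 = 011111
  pos 10: 111110 XOR 101001 = 010111
  pos 11: 101110 XOR 101001 = 000111
Remainder (last 5 bits) = 01110. This is the CRC / FCS.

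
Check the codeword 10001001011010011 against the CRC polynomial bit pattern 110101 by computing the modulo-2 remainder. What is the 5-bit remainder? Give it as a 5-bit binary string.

00000

Modulo-2 division of 10001001011010011 by 110101:
  pos 0: 100010 XOR 110101 = 010111
  pos 1: 101110 XOR 110101 = 011011
  pos 2: 110111 XOR 110101 = 000010
  pos 6: 100110 XOR 110101 = 010011
  pos 7: 100111 XOR 110101 = 010010
  pos 8: 100100 XOR 110101 = 010001
  pos 9: 100010 XOR 110101 = 010111
  pos 10: 101111 XOR 110101 = 011010
  pos 11: 110101 XOR 110101 = 000000
Remainder = 00000 (zero — the frame passes the CRC check).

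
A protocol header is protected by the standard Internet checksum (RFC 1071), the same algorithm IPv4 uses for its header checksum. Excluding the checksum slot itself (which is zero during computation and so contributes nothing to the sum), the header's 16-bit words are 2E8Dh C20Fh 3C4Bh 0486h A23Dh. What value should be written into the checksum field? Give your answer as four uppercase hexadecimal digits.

One's-complement addition (fold any carry out of bit 15 back into bit 0):
  0x2E8D + 0xC20F = 0x0F09C
  0xF09C + 0x3C4B = 0x12CE7 → wrap carry → 0x2CE8
  0x2CE8 + 0x0486 = 0x0316E
  0x316E + 0xA23D = 0x0D3AB
One's-complement sum = 0xD3AB.
Checksum = ~0xD3AB & 0xFFFF = 0x2C54.

2C54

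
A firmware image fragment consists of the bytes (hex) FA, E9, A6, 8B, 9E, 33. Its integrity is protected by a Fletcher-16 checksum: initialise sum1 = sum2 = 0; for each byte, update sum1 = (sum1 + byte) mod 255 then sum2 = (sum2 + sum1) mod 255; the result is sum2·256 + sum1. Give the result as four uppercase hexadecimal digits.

21E8

Running sums (mod 255):
  after byte 0 (FA): sum1=250, sum2=250
  after byte 1 (E9): sum1=228, sum2=223
  after byte 2 (A6): sum1=139, sum2=107
  after byte 3 (8B): sum1=23, sum2=130
  after byte 4 (9E): sum1=181, sum2=56
  after byte 5 (33): sum1=232, sum2=33
Checksum = sum2·256 + sum1 = 33·256 + 232 = 8680 = 0x21E8.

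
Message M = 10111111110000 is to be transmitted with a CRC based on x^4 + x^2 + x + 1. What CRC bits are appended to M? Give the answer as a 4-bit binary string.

Append 4 zeros: 101111111100000000. Divide by 10111 (XOR where the leading bit is 1):
  pos 0: 10111 XOR 10111 = 00000
  pos 5: 11111 XOR 10111 = 01000
  pos 6: 10000 XOR 10111 = 00111
  pos 8: 11100 XOR 10111 = 01011
  pos 9: 10110 XOR 10111 = 00001
  pos 13: 10000 XOR 10111 = 00111
Remainder (last 4 bits) = 0111. This is the CRC / FCS.

0111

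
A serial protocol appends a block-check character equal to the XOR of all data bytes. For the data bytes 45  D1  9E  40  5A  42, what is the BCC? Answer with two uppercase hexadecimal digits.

52

XOR the bytes together:
  start with 0x45
  0x45 ⊕ 0xD1 = 0x94
  0x94 ⊕ 0x9E = 0x0A
  0x0A ⊕ 0x40 = 0x4A
  0x4A ⊕ 0x5A = 0x10
  0x10 ⊕ 0x42 = 0x52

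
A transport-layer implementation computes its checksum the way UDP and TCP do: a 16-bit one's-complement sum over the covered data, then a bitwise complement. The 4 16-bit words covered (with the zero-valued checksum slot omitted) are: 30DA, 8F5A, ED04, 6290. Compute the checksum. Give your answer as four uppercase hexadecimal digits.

One's-complement addition (fold any carry out of bit 15 back into bit 0):
  0x30DA + 0x8F5A = 0x0C034
  0xC034 + 0xED04 = 0x1AD38 → wrap carry → 0xAD39
  0xAD39 + 0x6290 = 0x10FC9 → wrap carry → 0x0FCA
One's-complement sum = 0x0FCA.
Checksum = ~0x0FCA & 0xFFFF = 0xF035.

F035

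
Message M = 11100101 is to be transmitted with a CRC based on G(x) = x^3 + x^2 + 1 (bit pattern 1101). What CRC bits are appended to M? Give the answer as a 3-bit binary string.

101

Append 3 zeros: 11100101000. Divide by 1101 (XOR where the leading bit is 1):
  pos 0: 1110 XOR 1101 = 0011
  pos 2: 1101 XOR 1101 = 0000
  pos 7: 1000 XOR 1101 = 0101
Remainder (last 3 bits) = 101. This is the CRC / FCS.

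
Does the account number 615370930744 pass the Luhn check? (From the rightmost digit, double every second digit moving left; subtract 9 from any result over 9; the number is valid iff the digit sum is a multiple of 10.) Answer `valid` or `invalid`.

invalid

From the right, keep odd positions and double even positions (subtract 9 from any doubled value over 9):
  doubled (positions 2,4,...): 8 0 9 5 1 3 → sum 26
  kept (positions 1,3,...): 4 7 3 0 3 1 → sum 18
Total = 44.
44 mod 10 = 4, so the number is invalid.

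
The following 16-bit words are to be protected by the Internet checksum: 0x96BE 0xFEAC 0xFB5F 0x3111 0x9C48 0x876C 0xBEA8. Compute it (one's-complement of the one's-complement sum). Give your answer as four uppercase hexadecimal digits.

5BC5

One's-complement addition (fold any carry out of bit 15 back into bit 0):
  0x96BE + 0xFEAC = 0x1956A → wrap carry → 0x956B
  0x956B + 0xFB5F = 0x190CA → wrap carry → 0x90CB
  0x90CB + 0x3111 = 0x0C1DC
  0xC1DC + 0x9C48 = 0x15E24 → wrap carry → 0x5E25
  0x5E25 + 0x876C = 0x0E591
  0xE591 + 0xBEA8 = 0x1A439 → wrap carry → 0xA43A
One's-complement sum = 0xA43A.
Checksum = ~0xA43A & 0xFFFF = 0x5BC5.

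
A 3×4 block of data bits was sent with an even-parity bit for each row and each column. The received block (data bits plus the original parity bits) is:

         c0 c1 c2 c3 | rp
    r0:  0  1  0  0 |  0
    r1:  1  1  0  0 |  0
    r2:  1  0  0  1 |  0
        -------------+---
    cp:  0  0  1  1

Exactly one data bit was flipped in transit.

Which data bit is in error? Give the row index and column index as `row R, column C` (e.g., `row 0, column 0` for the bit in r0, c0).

Recompute each row's even parity and compare to rp:
  r0: data parity 1, sent rp 0 → mismatch
  r1: data parity 0, sent rp 0 → ok
  r2: data parity 0, sent rp 0 → ok
Recompute each column's even parity and compare to cp:
  c0: data parity 0, sent cp 0 → ok
  c1: data parity 0, sent cp 0 → ok
  c2: data parity 0, sent cp 1 → mismatch
  c3: data parity 1, sent cp 1 → ok
Exactly one row (r0) and one column (c2) fail → the flipped bit is at their intersection.

row 0, column 2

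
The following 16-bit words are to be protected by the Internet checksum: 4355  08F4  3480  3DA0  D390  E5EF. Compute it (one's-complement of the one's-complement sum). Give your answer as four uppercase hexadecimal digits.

8815

One's-complement addition (fold any carry out of bit 15 back into bit 0):
  0x4355 + 0x08F4 = 0x04C49
  0x4C49 + 0x3480 = 0x080C9
  0x80C9 + 0x3DA0 = 0x0BE69
  0xBE69 + 0xD390 = 0x191F9 → wrap carry → 0x91FA
  0x91FA + 0xE5EF = 0x177E9 → wrap carry → 0x77EA
One's-complement sum = 0x77EA.
Checksum = ~0x77EA & 0xFFFF = 0x8815.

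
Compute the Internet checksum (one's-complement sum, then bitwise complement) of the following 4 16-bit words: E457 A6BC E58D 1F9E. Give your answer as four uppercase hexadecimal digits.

One's-complement addition (fold any carry out of bit 15 back into bit 0):
  0xE457 + 0xA6BC = 0x18B13 → wrap carry → 0x8B14
  0x8B14 + 0xE58D = 0x170A1 → wrap carry → 0x70A2
  0x70A2 + 0x1F9E = 0x09040
One's-complement sum = 0x9040.
Checksum = ~0x9040 & 0xFFFF = 0x6FBF.

6FBF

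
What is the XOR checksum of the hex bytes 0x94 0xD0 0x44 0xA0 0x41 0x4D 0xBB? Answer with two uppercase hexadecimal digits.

17

XOR the bytes together:
  start with 0x94
  0x94 ⊕ 0xD0 = 0x44
  0x44 ⊕ 0x44 = 0x00
  0x00 ⊕ 0xA0 = 0xA0
  0xA0 ⊕ 0x41 = 0xE1
  0xE1 ⊕ 0x4D = 0xAC
  0xAC ⊕ 0xBB = 0x17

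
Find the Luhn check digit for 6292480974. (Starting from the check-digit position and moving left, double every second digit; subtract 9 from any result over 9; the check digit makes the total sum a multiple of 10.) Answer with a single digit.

Partial digits right→left: 4 7 9 0 8 4 2 9 2 6
Double every second digit counting from the check-digit position (so the 1st, 3rd, 5th, ... of the partial from the right).
  doubled (with −9 where >9): 8 9 7 4 4 → sum 32
  kept as-is: 7 0 4 9 6 → sum 26
Total = 32 + 26 = 58.
Check digit = (10 − (58 mod 10)) mod 10 = 2.

2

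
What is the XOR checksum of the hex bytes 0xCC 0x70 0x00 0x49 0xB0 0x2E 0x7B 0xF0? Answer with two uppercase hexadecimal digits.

XOR the bytes together:
  start with 0xCC
  0xCC ⊕ 0x70 = 0xBC
  0xBC ⊕ 0x00 = 0xBC
  0xBC ⊕ 0x49 = 0xF5
  0xF5 ⊕ 0xB0 = 0x45
  0x45 ⊕ 0x2E = 0x6B
  0x6B ⊕ 0x7B = 0x10
  0x10 ⊕ 0xF0 = 0xE0

E0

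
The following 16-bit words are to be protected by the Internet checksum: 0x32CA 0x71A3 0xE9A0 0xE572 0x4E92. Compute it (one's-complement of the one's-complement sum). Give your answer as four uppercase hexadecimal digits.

One's-complement addition (fold any carry out of bit 15 back into bit 0):
  0x32CA + 0x71A3 = 0x0A46D
  0xA46D + 0xE9A0 = 0x18E0D → wrap carry → 0x8E0E
  0x8E0E + 0xE572 = 0x17380 → wrap carry → 0x7381
  0x7381 + 0x4E92 = 0x0C213
One's-complement sum = 0xC213.
Checksum = ~0xC213 & 0xFFFF = 0x3DEC.

3DEC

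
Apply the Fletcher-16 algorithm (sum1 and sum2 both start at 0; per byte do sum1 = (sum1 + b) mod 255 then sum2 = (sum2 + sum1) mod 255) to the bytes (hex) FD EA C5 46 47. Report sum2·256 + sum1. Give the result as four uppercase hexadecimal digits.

C63C

Running sums (mod 255):
  after byte 0 (FD): sum1=253, sum2=253
  after byte 1 (EA): sum1=232, sum2=230
  after byte 2 (C5): sum1=174, sum2=149
  after byte 3 (46): sum1=244, sum2=138
  after byte 4 (47): sum1=60, sum2=198
Checksum = sum2·256 + sum1 = 198·256 + 60 = 50748 = 0xC63C.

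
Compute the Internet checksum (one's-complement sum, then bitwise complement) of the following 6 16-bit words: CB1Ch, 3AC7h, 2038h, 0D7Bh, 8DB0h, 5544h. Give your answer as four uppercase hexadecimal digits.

E973

One's-complement addition (fold any carry out of bit 15 back into bit 0):
  0xCB1C + 0x3AC7 = 0x105E3 → wrap carry → 0x05E4
  0x05E4 + 0x2038 = 0x0261C
  0x261C + 0x0D7B = 0x03397
  0x3397 + 0x8DB0 = 0x0C147
  0xC147 + 0x5544 = 0x1168B → wrap carry → 0x168C
One's-complement sum = 0x168C.
Checksum = ~0x168C & 0xFFFF = 0xE973.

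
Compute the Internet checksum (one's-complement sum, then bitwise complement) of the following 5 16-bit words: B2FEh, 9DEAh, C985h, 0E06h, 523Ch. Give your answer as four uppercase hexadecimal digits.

854E

One's-complement addition (fold any carry out of bit 15 back into bit 0):
  0xB2FE + 0x9DEA = 0x150E8 → wrap carry → 0x50E9
  0x50E9 + 0xC985 = 0x11A6E → wrap carry → 0x1A6F
  0x1A6F + 0x0E06 = 0x02875
  0x2875 + 0x523C = 0x07AB1
One's-complement sum = 0x7AB1.
Checksum = ~0x7AB1 & 0xFFFF = 0x854E.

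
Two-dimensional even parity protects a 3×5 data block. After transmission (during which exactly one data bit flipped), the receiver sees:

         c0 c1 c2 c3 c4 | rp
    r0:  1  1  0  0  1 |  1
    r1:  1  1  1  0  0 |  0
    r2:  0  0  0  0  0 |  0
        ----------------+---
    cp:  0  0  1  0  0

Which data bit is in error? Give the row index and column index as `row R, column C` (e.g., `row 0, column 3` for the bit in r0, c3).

row 1, column 4

Recompute each row's even parity and compare to rp:
  r0: data parity 1, sent rp 1 → ok
  r1: data parity 1, sent rp 0 → mismatch
  r2: data parity 0, sent rp 0 → ok
Recompute each column's even parity and compare to cp:
  c0: data parity 0, sent cp 0 → ok
  c1: data parity 0, sent cp 0 → ok
  c2: data parity 1, sent cp 1 → ok
  c3: data parity 0, sent cp 0 → ok
  c4: data parity 1, sent cp 0 → mismatch
Exactly one row (r1) and one column (c4) fail → the flipped bit is at their intersection.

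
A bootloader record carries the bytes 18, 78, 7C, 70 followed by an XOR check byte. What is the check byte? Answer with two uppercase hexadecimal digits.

XOR the bytes together:
  start with 0x18
  0x18 ⊕ 0x78 = 0x60
  0x60 ⊕ 0x7C = 0x1C
  0x1C ⊕ 0x70 = 0x6C

6C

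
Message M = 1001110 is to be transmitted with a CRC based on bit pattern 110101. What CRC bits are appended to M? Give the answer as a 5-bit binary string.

01100

Append 5 zeros: 100111000000. Divide by 110101 (XOR where the leading bit is 1):
  pos 0: 100111 XOR 110101 = 010010
  pos 1: 100100 XOR 110101 = 010001
  pos 2: 100010 XOR 110101 = 010111
  pos 3: 101110 XOR 110101 = 011011
  pos 4: 110110 XOR 110101 = 000011
Remainder (last 5 bits) = 01100. This is the CRC / FCS.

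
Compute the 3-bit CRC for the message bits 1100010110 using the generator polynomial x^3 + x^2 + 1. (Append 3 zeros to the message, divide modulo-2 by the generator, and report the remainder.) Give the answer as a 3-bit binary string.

001

Append 3 zeros: 1100010110000. Divide by 1101 (XOR where the leading bit is 1):
  pos 0: 1100 XOR 1101 = 0001
  pos 3: 1010 XOR 1101 = 0111
  pos 4: 1111 XOR 1101 = 0010
  pos 6: 1010 XOR 1101 = 0111
  pos 7: 1110 XOR 1101 = 0011
  pos 9: 1100 XOR 1101 = 0001
Remainder (last 3 bits) = 001. This is the CRC / FCS.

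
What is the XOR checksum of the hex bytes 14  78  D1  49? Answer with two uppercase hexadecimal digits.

XOR the bytes together:
  start with 0x14
  0x14 ⊕ 0x78 = 0x6C
  0x6C ⊕ 0xD1 = 0xBD
  0xBD ⊕ 0x49 = 0xF4

F4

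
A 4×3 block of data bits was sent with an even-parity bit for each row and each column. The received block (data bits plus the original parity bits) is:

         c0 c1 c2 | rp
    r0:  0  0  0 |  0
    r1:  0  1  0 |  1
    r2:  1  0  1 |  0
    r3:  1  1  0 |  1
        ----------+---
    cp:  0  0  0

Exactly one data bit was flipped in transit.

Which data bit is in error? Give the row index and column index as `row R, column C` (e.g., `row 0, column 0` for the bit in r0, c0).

row 3, column 2

Recompute each row's even parity and compare to rp:
  r0: data parity 0, sent rp 0 → ok
  r1: data parity 1, sent rp 1 → ok
  r2: data parity 0, sent rp 0 → ok
  r3: data parity 0, sent rp 1 → mismatch
Recompute each column's even parity and compare to cp:
  c0: data parity 0, sent cp 0 → ok
  c1: data parity 0, sent cp 0 → ok
  c2: data parity 1, sent cp 0 → mismatch
Exactly one row (r3) and one column (c2) fail → the flipped bit is at their intersection.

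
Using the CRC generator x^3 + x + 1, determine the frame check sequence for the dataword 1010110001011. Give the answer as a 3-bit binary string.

Append 3 zeros: 1010110001011000. Divide by 1011 (XOR where the leading bit is 1):
  pos 0: 1010 XOR 1011 = 0001
  pos 3: 1110 XOR 1011 = 0101
  pos 4: 1010 XOR 1011 = 0001
  pos 7: 1010 XOR 1011 = 0001
  pos 10: 1110 XOR 1011 = 0101
  pos 11: 1010 XOR 1011 = 0001
Remainder (last 3 bits) = 010. This is the CRC / FCS.

010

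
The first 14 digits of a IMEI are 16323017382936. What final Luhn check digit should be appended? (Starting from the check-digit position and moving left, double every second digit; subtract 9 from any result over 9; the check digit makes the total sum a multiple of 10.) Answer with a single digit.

3

Partial digits right→left: 6 3 9 2 8 3 7 1 0 3 2 3 6 1
Double every second digit counting from the check-digit position (so the 1st, 3rd, 5th, ... of the partial from the right).
  doubled (with −9 where >9): 3 9 7 5 0 4 3 → sum 31
  kept as-is: 3 2 3 1 3 3 1 → sum 16
Total = 31 + 16 = 47.
Check digit = (10 − (47 mod 10)) mod 10 = 3.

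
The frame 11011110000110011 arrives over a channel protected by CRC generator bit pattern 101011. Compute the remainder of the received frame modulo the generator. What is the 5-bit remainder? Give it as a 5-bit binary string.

00000

Modulo-2 division of 11011110000110011 by 101011:
  pos 0: 110111 XOR 101011 = 011100
  pos 1: 111001 XOR 101011 = 010010
  pos 2: 100100 XOR 101011 = 001111
  pos 4: 111100 XOR 101011 = 010111
  pos 5: 101110 XOR 101011 = 000101
  pos 8: 101110 XOR 101011 = 000101
  pos 11: 101011 XOR 101011 = 000000
Remainder = 00000 (zero — the frame passes the CRC check).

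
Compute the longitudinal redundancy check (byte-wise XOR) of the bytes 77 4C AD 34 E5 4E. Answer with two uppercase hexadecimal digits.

09

XOR the bytes together:
  start with 0x77
  0x77 ⊕ 0x4C = 0x3B
  0x3B ⊕ 0xAD = 0x96
  0x96 ⊕ 0x34 = 0xA2
  0xA2 ⊕ 0xE5 = 0x47
  0x47 ⊕ 0x4E = 0x09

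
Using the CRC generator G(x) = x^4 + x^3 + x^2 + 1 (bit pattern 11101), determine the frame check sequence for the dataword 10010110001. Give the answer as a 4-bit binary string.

0111

Append 4 zeros: 100101100010000. Divide by 11101 (XOR where the leading bit is 1):
  pos 0: 10010 XOR 11101 = 01111
  pos 1: 11111 XOR 11101 = 00010
  pos 4: 10100 XOR 11101 = 01001
  pos 5: 10010 XOR 11101 = 01111
  pos 6: 11111 XOR 11101 = 00010
  pos 9: 10000 XOR 11101 = 01101
  pos 10: 11010 XOR 11101 = 00111
Remainder (last 4 bits) = 0111. This is the CRC / FCS.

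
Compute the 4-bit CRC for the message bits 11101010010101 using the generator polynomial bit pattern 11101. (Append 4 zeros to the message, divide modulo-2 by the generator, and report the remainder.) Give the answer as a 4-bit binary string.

Append 4 zeros: 111010100101010000. Divide by 11101 (XOR where the leading bit is 1):
  pos 0: 11101 XOR 11101 = 00000
  pos 6: 10010 XOR 11101 = 01111
  pos 7: 11111 XOR 11101 = 00010
  pos 10: 10010 XOR 11101 = 01111
  pos 11: 11110 XOR 11101 = 00011
Remainder (last 4 bits) = 1100. This is the CRC / FCS.

1100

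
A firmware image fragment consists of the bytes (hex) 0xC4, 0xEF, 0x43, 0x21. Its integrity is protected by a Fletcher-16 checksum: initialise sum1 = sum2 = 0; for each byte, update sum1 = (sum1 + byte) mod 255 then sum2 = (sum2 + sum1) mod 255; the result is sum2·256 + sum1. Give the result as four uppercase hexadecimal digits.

Running sums (mod 255):
  after byte 0 (0xC4): sum1=196, sum2=196
  after byte 1 (0xEF): sum1=180, sum2=121
  after byte 2 (0x43): sum1=247, sum2=113
  after byte 3 (0x21): sum1=25, sum2=138
Checksum = sum2·256 + sum1 = 138·256 + 25 = 35353 = 0x8A19.

8A19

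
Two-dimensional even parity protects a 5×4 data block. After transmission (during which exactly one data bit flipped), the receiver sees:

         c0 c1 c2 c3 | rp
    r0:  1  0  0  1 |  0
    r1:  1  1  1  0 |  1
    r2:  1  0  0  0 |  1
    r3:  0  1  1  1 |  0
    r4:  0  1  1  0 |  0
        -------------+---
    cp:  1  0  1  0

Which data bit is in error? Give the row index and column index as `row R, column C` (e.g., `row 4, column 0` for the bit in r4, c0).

Recompute each row's even parity and compare to rp:
  r0: data parity 0, sent rp 0 → ok
  r1: data parity 1, sent rp 1 → ok
  r2: data parity 1, sent rp 1 → ok
  r3: data parity 1, sent rp 0 → mismatch
  r4: data parity 0, sent rp 0 → ok
Recompute each column's even parity and compare to cp:
  c0: data parity 1, sent cp 1 → ok
  c1: data parity 1, sent cp 0 → mismatch
  c2: data parity 1, sent cp 1 → ok
  c3: data parity 0, sent cp 0 → ok
Exactly one row (r3) and one column (c1) fail → the flipped bit is at their intersection.

row 3, column 1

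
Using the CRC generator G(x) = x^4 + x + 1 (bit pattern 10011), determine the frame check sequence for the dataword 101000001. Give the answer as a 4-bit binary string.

1011

Append 4 zeros: 1010000010000. Divide by 10011 (XOR where the leading bit is 1):
  pos 0: 10100 XOR 10011 = 00111
  pos 2: 11100 XOR 10011 = 01111
  pos 3: 11110 XOR 10011 = 01101
  pos 4: 11011 XOR 10011 = 01000
  pos 5: 10000 XOR 10011 = 00011
  pos 8: 11000 XOR 10011 = 01011
Remainder (last 4 bits) = 1011. This is the CRC / FCS.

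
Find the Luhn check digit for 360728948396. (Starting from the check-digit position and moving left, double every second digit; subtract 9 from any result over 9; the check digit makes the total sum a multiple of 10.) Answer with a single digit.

Partial digits right→left: 6 9 3 8 4 9 8 2 7 0 6 3
Double every second digit counting from the check-digit position (so the 1st, 3rd, 5th, ... of the partial from the right).
  doubled (with −9 where >9): 3 6 8 7 5 3 → sum 32
  kept as-is: 9 8 9 2 0 3 → sum 31
Total = 32 + 31 = 63.
Check digit = (10 − (63 mod 10)) mod 10 = 7.

7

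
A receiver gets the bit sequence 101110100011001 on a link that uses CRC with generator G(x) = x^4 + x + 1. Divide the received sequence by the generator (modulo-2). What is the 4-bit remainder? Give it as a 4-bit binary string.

Modulo-2 division of 101110100011001 by 10011:
  pos 0: 10111 XOR 10011 = 00100
  pos 2: 10001 XOR 10011 = 00010
  pos 5: 10000 XOR 10011 = 00011
  pos 8: 11110 XOR 10011 = 01101
  pos 9: 11010 XOR 10011 = 01001
  pos 10: 10011 XOR 10011 = 00000
Remainder = 0000 (zero — the frame passes the CRC check).

0000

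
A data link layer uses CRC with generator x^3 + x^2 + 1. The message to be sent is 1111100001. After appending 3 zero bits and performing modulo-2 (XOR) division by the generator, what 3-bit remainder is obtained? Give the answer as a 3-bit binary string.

010

Append 3 zeros: 1111100001000. Divide by 1101 (XOR where the leading bit is 1):
  pos 0: 1111 XOR 1101 = 0010
  pos 2: 1010 XOR 1101 = 0111
  pos 3: 1110 XOR 1101 = 0011
  pos 5: 1100 XOR 1101 = 0001
  pos 8: 1100 XOR 1101 = 0001
Remainder (last 3 bits) = 010. This is the CRC / FCS.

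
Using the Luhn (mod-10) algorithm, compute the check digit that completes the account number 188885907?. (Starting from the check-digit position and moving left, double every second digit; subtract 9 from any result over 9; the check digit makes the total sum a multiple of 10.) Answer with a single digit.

Partial digits right→left: 7 0 9 5 8 8 8 8 1
Double every second digit counting from the check-digit position (so the 1st, 3rd, 5th, ... of the partial from the right).
  doubled (with −9 where >9): 5 9 7 7 2 → sum 30
  kept as-is: 0 5 8 8 → sum 21
Total = 30 + 21 = 51.
Check digit = (10 − (51 mod 10)) mod 10 = 9.

9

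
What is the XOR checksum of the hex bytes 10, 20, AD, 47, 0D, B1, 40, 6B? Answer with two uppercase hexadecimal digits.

4D

XOR the bytes together:
  start with 0x10
  0x10 ⊕ 0x20 = 0x30
  0x30 ⊕ 0xAD = 0x9D
  0x9D ⊕ 0x47 = 0xDA
  0xDA ⊕ 0x0D = 0xD7
  0xD7 ⊕ 0xB1 = 0x66
  0x66 ⊕ 0x40 = 0x26
  0x26 ⊕ 0x6B = 0x4D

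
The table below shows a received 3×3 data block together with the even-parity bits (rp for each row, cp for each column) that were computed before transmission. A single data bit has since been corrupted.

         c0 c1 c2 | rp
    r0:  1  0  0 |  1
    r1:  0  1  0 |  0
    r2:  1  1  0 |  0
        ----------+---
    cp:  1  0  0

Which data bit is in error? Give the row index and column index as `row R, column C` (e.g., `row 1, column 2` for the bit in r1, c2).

row 1, column 0

Recompute each row's even parity and compare to rp:
  r0: data parity 1, sent rp 1 → ok
  r1: data parity 1, sent rp 0 → mismatch
  r2: data parity 0, sent rp 0 → ok
Recompute each column's even parity and compare to cp:
  c0: data parity 0, sent cp 1 → mismatch
  c1: data parity 0, sent cp 0 → ok
  c2: data parity 0, sent cp 0 → ok
Exactly one row (r1) and one column (c0) fail → the flipped bit is at their intersection.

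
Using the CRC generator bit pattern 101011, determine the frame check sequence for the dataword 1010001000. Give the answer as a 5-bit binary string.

00001

Append 5 zeros: 101000100000000. Divide by 101011 (XOR where the leading bit is 1):
  pos 0: 101000 XOR 101011 = 000011
  pos 4: 111000 XOR 101011 = 010011
  pos 5: 100110 XOR 101011 = 001101
  pos 7: 110100 XOR 101011 = 011111
  pos 8: 111110 XOR 101011 = 010101
  pos 9: 101010 XOR 101011 = 000001
Remainder (last 5 bits) = 00001. This is the CRC / FCS.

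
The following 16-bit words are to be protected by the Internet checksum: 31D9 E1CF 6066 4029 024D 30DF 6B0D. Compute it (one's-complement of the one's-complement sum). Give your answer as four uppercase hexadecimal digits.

One's-complement addition (fold any carry out of bit 15 back into bit 0):
  0x31D9 + 0xE1CF = 0x113A8 → wrap carry → 0x13A9
  0x13A9 + 0x6066 = 0x0740F
  0x740F + 0x4029 = 0x0B438
  0xB438 + 0x024D = 0x0B685
  0xB685 + 0x30DF = 0x0E764
  0xE764 + 0x6B0D = 0x15271 → wrap carry → 0x5272
One's-complement sum = 0x5272.
Checksum = ~0x5272 & 0xFFFF = 0xAD8D.

AD8D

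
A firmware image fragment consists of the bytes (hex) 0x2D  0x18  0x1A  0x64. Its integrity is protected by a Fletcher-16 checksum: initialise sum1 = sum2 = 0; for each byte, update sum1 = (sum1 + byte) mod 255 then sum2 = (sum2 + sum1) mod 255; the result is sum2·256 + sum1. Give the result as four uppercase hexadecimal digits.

95C3

Running sums (mod 255):
  after byte 0 (0x2D): sum1=45, sum2=45
  after byte 1 (0x18): sum1=69, sum2=114
  after byte 2 (0x1A): sum1=95, sum2=209
  after byte 3 (0x64): sum1=195, sum2=149
Checksum = sum2·256 + sum1 = 149·256 + 195 = 38339 = 0x95C3.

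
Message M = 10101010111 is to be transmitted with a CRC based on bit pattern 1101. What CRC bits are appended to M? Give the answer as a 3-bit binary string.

101

Append 3 zeros: 10101010111000. Divide by 1101 (XOR where the leading bit is 1):
  pos 0: 1010 XOR 1101 = 0111
  pos 1: 1111 XOR 1101 = 0010
  pos 3: 1001 XOR 1101 = 0100
  pos 4: 1000 XOR 1101 = 0101
  pos 5: 1011 XOR 1101 = 0110
  pos 6: 1101 XOR 1101 = 0000
  pos 10: 1000 XOR 1101 = 0101
Remainder (last 3 bits) = 101. This is the CRC / FCS.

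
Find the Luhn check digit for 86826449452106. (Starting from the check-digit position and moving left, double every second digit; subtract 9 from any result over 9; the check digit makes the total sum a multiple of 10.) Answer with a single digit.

Partial digits right→left: 6 0 1 2 5 4 9 4 4 6 2 8 6 8
Double every second digit counting from the check-digit position (so the 1st, 3rd, 5th, ... of the partial from the right).
  doubled (with −9 where >9): 3 2 1 9 8 4 3 → sum 30
  kept as-is: 0 2 4 4 6 8 8 → sum 32
Total = 30 + 32 = 62.
Check digit = (10 − (62 mod 10)) mod 10 = 8.

8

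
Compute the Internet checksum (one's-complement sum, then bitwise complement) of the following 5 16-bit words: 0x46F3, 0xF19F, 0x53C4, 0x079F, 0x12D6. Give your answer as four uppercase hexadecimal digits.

One's-complement addition (fold any carry out of bit 15 back into bit 0):
  0x46F3 + 0xF19F = 0x13892 → wrap carry → 0x3893
  0x3893 + 0x53C4 = 0x08C57
  0x8C57 + 0x079F = 0x093F6
  0x93F6 + 0x12D6 = 0x0A6CC
One's-complement sum = 0xA6CC.
Checksum = ~0xA6CC & 0xFFFF = 0x5933.

5933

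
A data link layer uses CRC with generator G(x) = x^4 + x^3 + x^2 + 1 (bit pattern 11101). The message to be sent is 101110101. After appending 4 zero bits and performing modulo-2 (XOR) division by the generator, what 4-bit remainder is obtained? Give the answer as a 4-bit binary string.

1010

Append 4 zeros: 1011101010000. Divide by 11101 (XOR where the leading bit is 1):
  pos 0: 10111 XOR 11101 = 01010
  pos 1: 10100 XOR 11101 = 01001
  pos 2: 10011 XOR 11101 = 01110
  pos 3: 11100 XOR 11101 = 00001
  pos 7: 11000 XOR 11101 = 00101
Remainder (last 4 bits) = 1010. This is the CRC / FCS.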